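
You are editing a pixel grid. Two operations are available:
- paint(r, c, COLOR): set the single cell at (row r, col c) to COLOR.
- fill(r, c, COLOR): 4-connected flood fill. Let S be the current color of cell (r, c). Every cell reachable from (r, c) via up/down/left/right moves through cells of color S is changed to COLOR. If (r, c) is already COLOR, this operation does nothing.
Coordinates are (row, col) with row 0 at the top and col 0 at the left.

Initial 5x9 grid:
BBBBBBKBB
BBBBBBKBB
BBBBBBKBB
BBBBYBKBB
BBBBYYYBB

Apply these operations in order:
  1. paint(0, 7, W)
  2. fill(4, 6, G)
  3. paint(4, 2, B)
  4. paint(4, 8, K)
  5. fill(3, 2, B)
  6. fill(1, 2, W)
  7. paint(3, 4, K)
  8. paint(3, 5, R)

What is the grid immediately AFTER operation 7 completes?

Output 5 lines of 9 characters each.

Answer: WWWWWWKWB
WWWWWWKBB
WWWWWWKBB
WWWWKWKBB
WWWWGGGBK

Derivation:
After op 1 paint(0,7,W):
BBBBBBKWB
BBBBBBKBB
BBBBBBKBB
BBBBYBKBB
BBBBYYYBB
After op 2 fill(4,6,G) [4 cells changed]:
BBBBBBKWB
BBBBBBKBB
BBBBBBKBB
BBBBGBKBB
BBBBGGGBB
After op 3 paint(4,2,B):
BBBBBBKWB
BBBBBBKBB
BBBBBBKBB
BBBBGBKBB
BBBBGGGBB
After op 4 paint(4,8,K):
BBBBBBKWB
BBBBBBKBB
BBBBBBKBB
BBBBGBKBB
BBBBGGGBK
After op 5 fill(3,2,B) [0 cells changed]:
BBBBBBKWB
BBBBBBKBB
BBBBBBKBB
BBBBGBKBB
BBBBGGGBK
After op 6 fill(1,2,W) [27 cells changed]:
WWWWWWKWB
WWWWWWKBB
WWWWWWKBB
WWWWGWKBB
WWWWGGGBK
After op 7 paint(3,4,K):
WWWWWWKWB
WWWWWWKBB
WWWWWWKBB
WWWWKWKBB
WWWWGGGBK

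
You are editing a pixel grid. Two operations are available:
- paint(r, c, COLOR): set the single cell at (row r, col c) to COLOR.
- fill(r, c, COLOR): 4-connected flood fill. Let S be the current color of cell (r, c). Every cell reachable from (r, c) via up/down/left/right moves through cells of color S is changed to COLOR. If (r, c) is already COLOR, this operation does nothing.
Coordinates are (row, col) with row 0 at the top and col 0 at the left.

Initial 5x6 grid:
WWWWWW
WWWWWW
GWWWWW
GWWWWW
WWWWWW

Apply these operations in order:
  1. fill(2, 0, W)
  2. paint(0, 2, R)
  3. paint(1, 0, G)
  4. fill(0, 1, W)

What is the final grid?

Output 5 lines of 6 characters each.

After op 1 fill(2,0,W) [2 cells changed]:
WWWWWW
WWWWWW
WWWWWW
WWWWWW
WWWWWW
After op 2 paint(0,2,R):
WWRWWW
WWWWWW
WWWWWW
WWWWWW
WWWWWW
After op 3 paint(1,0,G):
WWRWWW
GWWWWW
WWWWWW
WWWWWW
WWWWWW
After op 4 fill(0,1,W) [0 cells changed]:
WWRWWW
GWWWWW
WWWWWW
WWWWWW
WWWWWW

Answer: WWRWWW
GWWWWW
WWWWWW
WWWWWW
WWWWWW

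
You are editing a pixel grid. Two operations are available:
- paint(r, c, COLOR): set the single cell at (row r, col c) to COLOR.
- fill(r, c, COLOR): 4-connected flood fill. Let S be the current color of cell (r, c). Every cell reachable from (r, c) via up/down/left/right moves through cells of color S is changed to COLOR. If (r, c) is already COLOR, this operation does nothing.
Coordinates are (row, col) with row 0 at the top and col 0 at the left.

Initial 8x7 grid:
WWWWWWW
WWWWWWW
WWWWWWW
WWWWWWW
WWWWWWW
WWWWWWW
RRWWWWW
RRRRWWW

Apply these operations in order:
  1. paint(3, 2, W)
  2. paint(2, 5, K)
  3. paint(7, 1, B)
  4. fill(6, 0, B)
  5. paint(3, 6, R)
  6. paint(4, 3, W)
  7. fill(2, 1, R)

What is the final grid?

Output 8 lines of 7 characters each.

Answer: RRRRRRR
RRRRRRR
RRRRRKR
RRRRRRR
RRRRRRR
RRRRRRR
BBRRRRR
BBRRRRR

Derivation:
After op 1 paint(3,2,W):
WWWWWWW
WWWWWWW
WWWWWWW
WWWWWWW
WWWWWWW
WWWWWWW
RRWWWWW
RRRRWWW
After op 2 paint(2,5,K):
WWWWWWW
WWWWWWW
WWWWWKW
WWWWWWW
WWWWWWW
WWWWWWW
RRWWWWW
RRRRWWW
After op 3 paint(7,1,B):
WWWWWWW
WWWWWWW
WWWWWKW
WWWWWWW
WWWWWWW
WWWWWWW
RRWWWWW
RBRRWWW
After op 4 fill(6,0,B) [3 cells changed]:
WWWWWWW
WWWWWWW
WWWWWKW
WWWWWWW
WWWWWWW
WWWWWWW
BBWWWWW
BBRRWWW
After op 5 paint(3,6,R):
WWWWWWW
WWWWWWW
WWWWWKW
WWWWWWR
WWWWWWW
WWWWWWW
BBWWWWW
BBRRWWW
After op 6 paint(4,3,W):
WWWWWWW
WWWWWWW
WWWWWKW
WWWWWWR
WWWWWWW
WWWWWWW
BBWWWWW
BBRRWWW
After op 7 fill(2,1,R) [48 cells changed]:
RRRRRRR
RRRRRRR
RRRRRKR
RRRRRRR
RRRRRRR
RRRRRRR
BBRRRRR
BBRRRRR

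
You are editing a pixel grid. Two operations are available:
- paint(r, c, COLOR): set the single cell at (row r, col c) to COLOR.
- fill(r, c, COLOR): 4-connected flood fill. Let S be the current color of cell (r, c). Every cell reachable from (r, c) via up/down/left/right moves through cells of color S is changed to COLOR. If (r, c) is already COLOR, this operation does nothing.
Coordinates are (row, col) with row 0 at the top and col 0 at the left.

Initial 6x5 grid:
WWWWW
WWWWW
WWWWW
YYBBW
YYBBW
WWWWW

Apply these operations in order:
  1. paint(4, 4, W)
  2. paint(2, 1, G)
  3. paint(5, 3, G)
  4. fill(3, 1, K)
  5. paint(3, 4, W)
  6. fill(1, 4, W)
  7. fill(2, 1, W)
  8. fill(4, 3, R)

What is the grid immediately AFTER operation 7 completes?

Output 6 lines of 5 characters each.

Answer: WWWWW
WWWWW
WWWWW
KKBBW
KKBBW
WWWGW

Derivation:
After op 1 paint(4,4,W):
WWWWW
WWWWW
WWWWW
YYBBW
YYBBW
WWWWW
After op 2 paint(2,1,G):
WWWWW
WWWWW
WGWWW
YYBBW
YYBBW
WWWWW
After op 3 paint(5,3,G):
WWWWW
WWWWW
WGWWW
YYBBW
YYBBW
WWWGW
After op 4 fill(3,1,K) [4 cells changed]:
WWWWW
WWWWW
WGWWW
KKBBW
KKBBW
WWWGW
After op 5 paint(3,4,W):
WWWWW
WWWWW
WGWWW
KKBBW
KKBBW
WWWGW
After op 6 fill(1,4,W) [0 cells changed]:
WWWWW
WWWWW
WGWWW
KKBBW
KKBBW
WWWGW
After op 7 fill(2,1,W) [1 cells changed]:
WWWWW
WWWWW
WWWWW
KKBBW
KKBBW
WWWGW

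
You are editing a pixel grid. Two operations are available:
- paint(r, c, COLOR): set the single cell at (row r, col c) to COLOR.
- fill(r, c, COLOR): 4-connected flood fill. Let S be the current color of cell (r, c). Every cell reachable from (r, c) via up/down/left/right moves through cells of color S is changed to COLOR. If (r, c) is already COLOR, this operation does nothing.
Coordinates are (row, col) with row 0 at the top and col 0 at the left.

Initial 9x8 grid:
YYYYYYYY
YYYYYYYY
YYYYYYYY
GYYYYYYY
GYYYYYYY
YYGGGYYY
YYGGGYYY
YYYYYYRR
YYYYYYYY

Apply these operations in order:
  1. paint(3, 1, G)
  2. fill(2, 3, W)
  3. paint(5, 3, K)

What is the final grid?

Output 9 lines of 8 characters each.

Answer: WWWWWWWW
WWWWWWWW
WWWWWWWW
GGWWWWWW
GWWWWWWW
WWGKGWWW
WWGGGWWW
WWWWWWRR
WWWWWWWW

Derivation:
After op 1 paint(3,1,G):
YYYYYYYY
YYYYYYYY
YYYYYYYY
GGYYYYYY
GYYYYYYY
YYGGGYYY
YYGGGYYY
YYYYYYRR
YYYYYYYY
After op 2 fill(2,3,W) [61 cells changed]:
WWWWWWWW
WWWWWWWW
WWWWWWWW
GGWWWWWW
GWWWWWWW
WWGGGWWW
WWGGGWWW
WWWWWWRR
WWWWWWWW
After op 3 paint(5,3,K):
WWWWWWWW
WWWWWWWW
WWWWWWWW
GGWWWWWW
GWWWWWWW
WWGKGWWW
WWGGGWWW
WWWWWWRR
WWWWWWWW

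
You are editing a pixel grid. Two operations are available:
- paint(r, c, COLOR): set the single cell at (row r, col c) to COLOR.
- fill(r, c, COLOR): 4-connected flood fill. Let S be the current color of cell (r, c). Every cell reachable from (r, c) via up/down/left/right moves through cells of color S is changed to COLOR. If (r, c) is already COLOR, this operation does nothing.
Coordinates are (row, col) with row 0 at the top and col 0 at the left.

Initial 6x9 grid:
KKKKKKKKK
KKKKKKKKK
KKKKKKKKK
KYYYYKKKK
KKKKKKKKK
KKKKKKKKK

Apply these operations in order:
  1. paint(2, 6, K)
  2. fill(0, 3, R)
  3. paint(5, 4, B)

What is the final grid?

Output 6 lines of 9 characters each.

After op 1 paint(2,6,K):
KKKKKKKKK
KKKKKKKKK
KKKKKKKKK
KYYYYKKKK
KKKKKKKKK
KKKKKKKKK
After op 2 fill(0,3,R) [50 cells changed]:
RRRRRRRRR
RRRRRRRRR
RRRRRRRRR
RYYYYRRRR
RRRRRRRRR
RRRRRRRRR
After op 3 paint(5,4,B):
RRRRRRRRR
RRRRRRRRR
RRRRRRRRR
RYYYYRRRR
RRRRRRRRR
RRRRBRRRR

Answer: RRRRRRRRR
RRRRRRRRR
RRRRRRRRR
RYYYYRRRR
RRRRRRRRR
RRRRBRRRR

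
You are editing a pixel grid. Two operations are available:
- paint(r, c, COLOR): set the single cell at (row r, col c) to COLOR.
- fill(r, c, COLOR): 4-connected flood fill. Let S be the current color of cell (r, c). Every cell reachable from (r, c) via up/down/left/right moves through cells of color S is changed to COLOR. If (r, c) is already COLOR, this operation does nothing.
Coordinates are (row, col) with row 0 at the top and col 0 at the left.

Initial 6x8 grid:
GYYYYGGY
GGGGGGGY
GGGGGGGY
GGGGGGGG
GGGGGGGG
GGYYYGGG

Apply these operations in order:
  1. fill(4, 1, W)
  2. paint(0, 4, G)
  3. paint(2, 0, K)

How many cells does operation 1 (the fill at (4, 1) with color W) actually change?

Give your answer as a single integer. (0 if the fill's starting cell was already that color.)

After op 1 fill(4,1,W) [38 cells changed]:
WYYYYWWY
WWWWWWWY
WWWWWWWY
WWWWWWWW
WWWWWWWW
WWYYYWWW

Answer: 38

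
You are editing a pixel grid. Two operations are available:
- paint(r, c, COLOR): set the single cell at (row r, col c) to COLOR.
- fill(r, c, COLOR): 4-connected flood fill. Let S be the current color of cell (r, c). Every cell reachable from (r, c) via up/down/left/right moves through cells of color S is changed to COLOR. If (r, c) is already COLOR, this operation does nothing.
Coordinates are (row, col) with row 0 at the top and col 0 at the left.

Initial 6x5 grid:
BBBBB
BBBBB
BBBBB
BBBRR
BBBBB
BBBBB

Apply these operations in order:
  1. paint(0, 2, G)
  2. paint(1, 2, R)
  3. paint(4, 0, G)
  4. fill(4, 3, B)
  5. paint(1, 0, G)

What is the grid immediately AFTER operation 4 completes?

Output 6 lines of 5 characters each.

Answer: BBGBB
BBRBB
BBBBB
BBBRR
GBBBB
BBBBB

Derivation:
After op 1 paint(0,2,G):
BBGBB
BBBBB
BBBBB
BBBRR
BBBBB
BBBBB
After op 2 paint(1,2,R):
BBGBB
BBRBB
BBBBB
BBBRR
BBBBB
BBBBB
After op 3 paint(4,0,G):
BBGBB
BBRBB
BBBBB
BBBRR
GBBBB
BBBBB
After op 4 fill(4,3,B) [0 cells changed]:
BBGBB
BBRBB
BBBBB
BBBRR
GBBBB
BBBBB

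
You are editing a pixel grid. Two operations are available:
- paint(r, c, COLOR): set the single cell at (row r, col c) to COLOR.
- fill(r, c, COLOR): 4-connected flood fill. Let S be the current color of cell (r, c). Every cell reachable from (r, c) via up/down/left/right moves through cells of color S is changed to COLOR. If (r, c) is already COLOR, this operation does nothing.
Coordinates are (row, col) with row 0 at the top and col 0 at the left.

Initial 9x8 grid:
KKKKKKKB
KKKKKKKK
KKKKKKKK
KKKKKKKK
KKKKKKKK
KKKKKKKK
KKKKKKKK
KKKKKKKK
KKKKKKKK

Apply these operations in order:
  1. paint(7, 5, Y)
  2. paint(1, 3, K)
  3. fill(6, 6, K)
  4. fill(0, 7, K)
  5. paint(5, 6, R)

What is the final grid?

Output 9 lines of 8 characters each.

Answer: KKKKKKKK
KKKKKKKK
KKKKKKKK
KKKKKKKK
KKKKKKKK
KKKKKKRK
KKKKKKKK
KKKKKYKK
KKKKKKKK

Derivation:
After op 1 paint(7,5,Y):
KKKKKKKB
KKKKKKKK
KKKKKKKK
KKKKKKKK
KKKKKKKK
KKKKKKKK
KKKKKKKK
KKKKKYKK
KKKKKKKK
After op 2 paint(1,3,K):
KKKKKKKB
KKKKKKKK
KKKKKKKK
KKKKKKKK
KKKKKKKK
KKKKKKKK
KKKKKKKK
KKKKKYKK
KKKKKKKK
After op 3 fill(6,6,K) [0 cells changed]:
KKKKKKKB
KKKKKKKK
KKKKKKKK
KKKKKKKK
KKKKKKKK
KKKKKKKK
KKKKKKKK
KKKKKYKK
KKKKKKKK
After op 4 fill(0,7,K) [1 cells changed]:
KKKKKKKK
KKKKKKKK
KKKKKKKK
KKKKKKKK
KKKKKKKK
KKKKKKKK
KKKKKKKK
KKKKKYKK
KKKKKKKK
After op 5 paint(5,6,R):
KKKKKKKK
KKKKKKKK
KKKKKKKK
KKKKKKKK
KKKKKKKK
KKKKKKRK
KKKKKKKK
KKKKKYKK
KKKKKKKK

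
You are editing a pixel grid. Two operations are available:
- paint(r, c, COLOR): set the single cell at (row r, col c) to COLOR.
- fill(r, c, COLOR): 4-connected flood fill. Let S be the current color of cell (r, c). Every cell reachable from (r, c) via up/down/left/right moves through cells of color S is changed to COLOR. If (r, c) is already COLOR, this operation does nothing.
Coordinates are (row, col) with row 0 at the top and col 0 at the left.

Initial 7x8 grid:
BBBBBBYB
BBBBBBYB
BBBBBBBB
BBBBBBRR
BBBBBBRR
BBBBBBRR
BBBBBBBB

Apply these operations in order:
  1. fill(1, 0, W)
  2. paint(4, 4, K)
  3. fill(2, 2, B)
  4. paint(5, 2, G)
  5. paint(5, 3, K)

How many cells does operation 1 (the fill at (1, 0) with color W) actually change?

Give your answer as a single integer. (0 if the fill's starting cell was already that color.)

Answer: 48

Derivation:
After op 1 fill(1,0,W) [48 cells changed]:
WWWWWWYW
WWWWWWYW
WWWWWWWW
WWWWWWRR
WWWWWWRR
WWWWWWRR
WWWWWWWW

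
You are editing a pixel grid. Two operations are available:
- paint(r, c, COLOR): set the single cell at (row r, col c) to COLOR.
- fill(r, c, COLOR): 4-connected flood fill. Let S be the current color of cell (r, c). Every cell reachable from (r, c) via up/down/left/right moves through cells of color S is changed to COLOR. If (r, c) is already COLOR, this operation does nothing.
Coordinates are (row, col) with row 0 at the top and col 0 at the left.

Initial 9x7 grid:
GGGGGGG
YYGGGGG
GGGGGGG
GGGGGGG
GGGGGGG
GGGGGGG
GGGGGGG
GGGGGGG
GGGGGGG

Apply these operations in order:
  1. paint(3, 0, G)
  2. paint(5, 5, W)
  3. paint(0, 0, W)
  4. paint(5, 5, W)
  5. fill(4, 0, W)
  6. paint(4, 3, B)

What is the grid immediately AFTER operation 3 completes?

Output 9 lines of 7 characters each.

Answer: WGGGGGG
YYGGGGG
GGGGGGG
GGGGGGG
GGGGGGG
GGGGGWG
GGGGGGG
GGGGGGG
GGGGGGG

Derivation:
After op 1 paint(3,0,G):
GGGGGGG
YYGGGGG
GGGGGGG
GGGGGGG
GGGGGGG
GGGGGGG
GGGGGGG
GGGGGGG
GGGGGGG
After op 2 paint(5,5,W):
GGGGGGG
YYGGGGG
GGGGGGG
GGGGGGG
GGGGGGG
GGGGGWG
GGGGGGG
GGGGGGG
GGGGGGG
After op 3 paint(0,0,W):
WGGGGGG
YYGGGGG
GGGGGGG
GGGGGGG
GGGGGGG
GGGGGWG
GGGGGGG
GGGGGGG
GGGGGGG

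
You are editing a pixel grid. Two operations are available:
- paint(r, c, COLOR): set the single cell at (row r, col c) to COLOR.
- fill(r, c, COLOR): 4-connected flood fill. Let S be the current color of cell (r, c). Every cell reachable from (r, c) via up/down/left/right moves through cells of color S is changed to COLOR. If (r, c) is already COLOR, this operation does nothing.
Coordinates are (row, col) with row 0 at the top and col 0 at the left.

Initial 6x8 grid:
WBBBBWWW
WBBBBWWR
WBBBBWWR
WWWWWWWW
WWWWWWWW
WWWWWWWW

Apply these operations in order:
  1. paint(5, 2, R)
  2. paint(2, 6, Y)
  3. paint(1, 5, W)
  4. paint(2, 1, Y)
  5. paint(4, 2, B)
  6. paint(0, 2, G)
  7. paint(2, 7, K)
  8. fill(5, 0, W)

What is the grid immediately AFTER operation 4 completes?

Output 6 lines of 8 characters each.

Answer: WBBBBWWW
WBBBBWWR
WYBBBWYR
WWWWWWWW
WWWWWWWW
WWRWWWWW

Derivation:
After op 1 paint(5,2,R):
WBBBBWWW
WBBBBWWR
WBBBBWWR
WWWWWWWW
WWWWWWWW
WWRWWWWW
After op 2 paint(2,6,Y):
WBBBBWWW
WBBBBWWR
WBBBBWYR
WWWWWWWW
WWWWWWWW
WWRWWWWW
After op 3 paint(1,5,W):
WBBBBWWW
WBBBBWWR
WBBBBWYR
WWWWWWWW
WWWWWWWW
WWRWWWWW
After op 4 paint(2,1,Y):
WBBBBWWW
WBBBBWWR
WYBBBWYR
WWWWWWWW
WWWWWWWW
WWRWWWWW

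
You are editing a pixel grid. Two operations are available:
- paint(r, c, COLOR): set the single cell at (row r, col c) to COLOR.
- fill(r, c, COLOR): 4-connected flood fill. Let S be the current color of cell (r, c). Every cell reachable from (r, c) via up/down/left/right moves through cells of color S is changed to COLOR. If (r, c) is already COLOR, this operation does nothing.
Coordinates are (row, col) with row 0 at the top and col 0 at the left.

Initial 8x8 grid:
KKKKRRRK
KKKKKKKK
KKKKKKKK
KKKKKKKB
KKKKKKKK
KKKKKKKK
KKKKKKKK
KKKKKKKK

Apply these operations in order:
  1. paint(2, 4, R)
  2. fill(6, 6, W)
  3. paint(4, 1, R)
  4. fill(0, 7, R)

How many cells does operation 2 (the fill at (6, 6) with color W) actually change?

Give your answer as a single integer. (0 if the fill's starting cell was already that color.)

Answer: 59

Derivation:
After op 1 paint(2,4,R):
KKKKRRRK
KKKKKKKK
KKKKRKKK
KKKKKKKB
KKKKKKKK
KKKKKKKK
KKKKKKKK
KKKKKKKK
After op 2 fill(6,6,W) [59 cells changed]:
WWWWRRRW
WWWWWWWW
WWWWRWWW
WWWWWWWB
WWWWWWWW
WWWWWWWW
WWWWWWWW
WWWWWWWW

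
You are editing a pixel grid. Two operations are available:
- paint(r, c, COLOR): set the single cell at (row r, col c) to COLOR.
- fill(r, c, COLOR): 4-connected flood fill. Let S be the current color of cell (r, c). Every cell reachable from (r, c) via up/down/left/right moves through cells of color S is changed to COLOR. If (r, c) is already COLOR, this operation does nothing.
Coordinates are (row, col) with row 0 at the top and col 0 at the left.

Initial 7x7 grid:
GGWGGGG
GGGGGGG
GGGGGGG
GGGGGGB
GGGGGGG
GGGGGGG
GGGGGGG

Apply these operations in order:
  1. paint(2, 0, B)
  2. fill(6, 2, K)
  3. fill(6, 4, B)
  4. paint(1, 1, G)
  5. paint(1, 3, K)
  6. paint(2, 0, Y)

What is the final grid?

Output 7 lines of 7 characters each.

After op 1 paint(2,0,B):
GGWGGGG
GGGGGGG
BGGGGGG
GGGGGGB
GGGGGGG
GGGGGGG
GGGGGGG
After op 2 fill(6,2,K) [46 cells changed]:
KKWKKKK
KKKKKKK
BKKKKKK
KKKKKKB
KKKKKKK
KKKKKKK
KKKKKKK
After op 3 fill(6,4,B) [46 cells changed]:
BBWBBBB
BBBBBBB
BBBBBBB
BBBBBBB
BBBBBBB
BBBBBBB
BBBBBBB
After op 4 paint(1,1,G):
BBWBBBB
BGBBBBB
BBBBBBB
BBBBBBB
BBBBBBB
BBBBBBB
BBBBBBB
After op 5 paint(1,3,K):
BBWBBBB
BGBKBBB
BBBBBBB
BBBBBBB
BBBBBBB
BBBBBBB
BBBBBBB
After op 6 paint(2,0,Y):
BBWBBBB
BGBKBBB
YBBBBBB
BBBBBBB
BBBBBBB
BBBBBBB
BBBBBBB

Answer: BBWBBBB
BGBKBBB
YBBBBBB
BBBBBBB
BBBBBBB
BBBBBBB
BBBBBBB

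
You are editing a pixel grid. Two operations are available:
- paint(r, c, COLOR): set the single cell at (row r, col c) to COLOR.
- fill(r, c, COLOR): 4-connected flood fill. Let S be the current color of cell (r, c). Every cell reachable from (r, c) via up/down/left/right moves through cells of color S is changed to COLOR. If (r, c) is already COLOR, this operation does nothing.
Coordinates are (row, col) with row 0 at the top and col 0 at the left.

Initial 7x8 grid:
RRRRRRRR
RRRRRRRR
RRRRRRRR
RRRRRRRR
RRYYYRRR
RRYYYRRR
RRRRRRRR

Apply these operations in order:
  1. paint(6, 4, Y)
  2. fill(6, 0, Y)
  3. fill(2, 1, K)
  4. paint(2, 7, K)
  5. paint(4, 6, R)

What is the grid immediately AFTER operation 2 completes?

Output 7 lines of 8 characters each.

After op 1 paint(6,4,Y):
RRRRRRRR
RRRRRRRR
RRRRRRRR
RRRRRRRR
RRYYYRRR
RRYYYRRR
RRRRYRRR
After op 2 fill(6,0,Y) [49 cells changed]:
YYYYYYYY
YYYYYYYY
YYYYYYYY
YYYYYYYY
YYYYYYYY
YYYYYYYY
YYYYYYYY

Answer: YYYYYYYY
YYYYYYYY
YYYYYYYY
YYYYYYYY
YYYYYYYY
YYYYYYYY
YYYYYYYY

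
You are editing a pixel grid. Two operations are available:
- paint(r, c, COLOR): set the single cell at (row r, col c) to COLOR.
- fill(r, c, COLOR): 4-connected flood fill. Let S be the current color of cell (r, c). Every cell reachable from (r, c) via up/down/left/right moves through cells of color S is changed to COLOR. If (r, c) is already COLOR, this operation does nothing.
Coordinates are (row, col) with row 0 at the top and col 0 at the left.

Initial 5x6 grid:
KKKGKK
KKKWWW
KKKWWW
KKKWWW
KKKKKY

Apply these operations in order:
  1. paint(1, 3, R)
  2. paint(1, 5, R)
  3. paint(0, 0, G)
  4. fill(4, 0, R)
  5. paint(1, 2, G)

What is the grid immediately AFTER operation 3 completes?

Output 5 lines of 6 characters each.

Answer: GKKGKK
KKKRWR
KKKWWW
KKKWWW
KKKKKY

Derivation:
After op 1 paint(1,3,R):
KKKGKK
KKKRWW
KKKWWW
KKKWWW
KKKKKY
After op 2 paint(1,5,R):
KKKGKK
KKKRWR
KKKWWW
KKKWWW
KKKKKY
After op 3 paint(0,0,G):
GKKGKK
KKKRWR
KKKWWW
KKKWWW
KKKKKY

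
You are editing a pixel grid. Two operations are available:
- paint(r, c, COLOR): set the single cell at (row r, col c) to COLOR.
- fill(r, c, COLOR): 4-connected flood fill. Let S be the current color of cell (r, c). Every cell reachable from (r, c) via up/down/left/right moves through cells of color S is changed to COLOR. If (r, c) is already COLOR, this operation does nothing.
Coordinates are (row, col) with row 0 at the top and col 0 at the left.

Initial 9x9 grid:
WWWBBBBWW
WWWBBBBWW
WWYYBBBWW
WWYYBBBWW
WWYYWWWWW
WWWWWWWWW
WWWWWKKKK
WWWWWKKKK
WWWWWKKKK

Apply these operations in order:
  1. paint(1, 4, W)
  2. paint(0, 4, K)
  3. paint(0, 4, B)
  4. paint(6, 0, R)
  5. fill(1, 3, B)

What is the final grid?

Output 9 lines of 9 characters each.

After op 1 paint(1,4,W):
WWWBBBBWW
WWWBWBBWW
WWYYBBBWW
WWYYBBBWW
WWYYWWWWW
WWWWWWWWW
WWWWWKKKK
WWWWWKKKK
WWWWWKKKK
After op 2 paint(0,4,K):
WWWBKBBWW
WWWBWBBWW
WWYYBBBWW
WWYYBBBWW
WWYYWWWWW
WWWWWWWWW
WWWWWKKKK
WWWWWKKKK
WWWWWKKKK
After op 3 paint(0,4,B):
WWWBBBBWW
WWWBWBBWW
WWYYBBBWW
WWYYBBBWW
WWYYWWWWW
WWWWWWWWW
WWWWWKKKK
WWWWWKKKK
WWWWWKKKK
After op 4 paint(6,0,R):
WWWBBBBWW
WWWBWBBWW
WWYYBBBWW
WWYYBBBWW
WWYYWWWWW
WWWWWWWWW
RWWWWKKKK
WWWWWKKKK
WWWWWKKKK
After op 5 fill(1,3,B) [0 cells changed]:
WWWBBBBWW
WWWBWBBWW
WWYYBBBWW
WWYYBBBWW
WWYYWWWWW
WWWWWWWWW
RWWWWKKKK
WWWWWKKKK
WWWWWKKKK

Answer: WWWBBBBWW
WWWBWBBWW
WWYYBBBWW
WWYYBBBWW
WWYYWWWWW
WWWWWWWWW
RWWWWKKKK
WWWWWKKKK
WWWWWKKKK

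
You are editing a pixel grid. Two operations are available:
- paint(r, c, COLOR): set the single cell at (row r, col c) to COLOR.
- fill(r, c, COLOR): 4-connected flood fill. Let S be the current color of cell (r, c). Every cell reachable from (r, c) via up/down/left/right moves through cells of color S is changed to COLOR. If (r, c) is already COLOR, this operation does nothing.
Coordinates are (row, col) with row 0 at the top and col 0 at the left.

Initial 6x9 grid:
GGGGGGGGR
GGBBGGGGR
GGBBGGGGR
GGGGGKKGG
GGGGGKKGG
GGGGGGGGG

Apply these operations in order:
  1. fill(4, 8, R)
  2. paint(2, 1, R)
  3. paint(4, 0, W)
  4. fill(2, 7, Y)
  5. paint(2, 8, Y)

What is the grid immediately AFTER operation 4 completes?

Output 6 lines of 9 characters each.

Answer: YYYYYYYYY
YYBBYYYYY
YYBBYYYYY
YYYYYKKYY
WYYYYKKYY
YYYYYYYYY

Derivation:
After op 1 fill(4,8,R) [43 cells changed]:
RRRRRRRRR
RRBBRRRRR
RRBBRRRRR
RRRRRKKRR
RRRRRKKRR
RRRRRRRRR
After op 2 paint(2,1,R):
RRRRRRRRR
RRBBRRRRR
RRBBRRRRR
RRRRRKKRR
RRRRRKKRR
RRRRRRRRR
After op 3 paint(4,0,W):
RRRRRRRRR
RRBBRRRRR
RRBBRRRRR
RRRRRKKRR
WRRRRKKRR
RRRRRRRRR
After op 4 fill(2,7,Y) [45 cells changed]:
YYYYYYYYY
YYBBYYYYY
YYBBYYYYY
YYYYYKKYY
WYYYYKKYY
YYYYYYYYY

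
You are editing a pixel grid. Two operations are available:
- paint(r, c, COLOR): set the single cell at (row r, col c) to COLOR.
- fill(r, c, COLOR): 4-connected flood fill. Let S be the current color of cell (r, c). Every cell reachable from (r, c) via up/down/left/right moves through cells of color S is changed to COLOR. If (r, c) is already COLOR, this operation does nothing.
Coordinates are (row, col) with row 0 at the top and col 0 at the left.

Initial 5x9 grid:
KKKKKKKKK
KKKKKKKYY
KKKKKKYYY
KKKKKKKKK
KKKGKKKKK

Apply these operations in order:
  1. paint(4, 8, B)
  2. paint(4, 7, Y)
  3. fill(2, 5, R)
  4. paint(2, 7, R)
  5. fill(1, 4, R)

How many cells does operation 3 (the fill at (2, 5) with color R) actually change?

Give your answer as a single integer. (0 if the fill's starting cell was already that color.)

Answer: 37

Derivation:
After op 1 paint(4,8,B):
KKKKKKKKK
KKKKKKKYY
KKKKKKYYY
KKKKKKKKK
KKKGKKKKB
After op 2 paint(4,7,Y):
KKKKKKKKK
KKKKKKKYY
KKKKKKYYY
KKKKKKKKK
KKKGKKKYB
After op 3 fill(2,5,R) [37 cells changed]:
RRRRRRRRR
RRRRRRRYY
RRRRRRYYY
RRRRRRRRR
RRRGRRRYB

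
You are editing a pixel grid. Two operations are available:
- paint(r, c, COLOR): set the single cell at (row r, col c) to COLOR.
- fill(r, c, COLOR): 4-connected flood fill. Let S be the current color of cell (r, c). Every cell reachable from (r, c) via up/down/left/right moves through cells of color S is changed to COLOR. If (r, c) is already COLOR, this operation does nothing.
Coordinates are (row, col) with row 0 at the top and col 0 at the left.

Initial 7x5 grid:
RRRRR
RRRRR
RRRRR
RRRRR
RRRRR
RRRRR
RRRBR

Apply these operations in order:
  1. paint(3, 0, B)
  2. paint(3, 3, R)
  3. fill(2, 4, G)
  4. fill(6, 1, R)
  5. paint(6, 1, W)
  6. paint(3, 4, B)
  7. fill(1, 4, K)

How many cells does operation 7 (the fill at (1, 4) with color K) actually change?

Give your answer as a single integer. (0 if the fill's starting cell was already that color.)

After op 1 paint(3,0,B):
RRRRR
RRRRR
RRRRR
BRRRR
RRRRR
RRRRR
RRRBR
After op 2 paint(3,3,R):
RRRRR
RRRRR
RRRRR
BRRRR
RRRRR
RRRRR
RRRBR
After op 3 fill(2,4,G) [33 cells changed]:
GGGGG
GGGGG
GGGGG
BGGGG
GGGGG
GGGGG
GGGBG
After op 4 fill(6,1,R) [33 cells changed]:
RRRRR
RRRRR
RRRRR
BRRRR
RRRRR
RRRRR
RRRBR
After op 5 paint(6,1,W):
RRRRR
RRRRR
RRRRR
BRRRR
RRRRR
RRRRR
RWRBR
After op 6 paint(3,4,B):
RRRRR
RRRRR
RRRRR
BRRRB
RRRRR
RRRRR
RWRBR
After op 7 fill(1,4,K) [31 cells changed]:
KKKKK
KKKKK
KKKKK
BKKKB
KKKKK
KKKKK
KWKBK

Answer: 31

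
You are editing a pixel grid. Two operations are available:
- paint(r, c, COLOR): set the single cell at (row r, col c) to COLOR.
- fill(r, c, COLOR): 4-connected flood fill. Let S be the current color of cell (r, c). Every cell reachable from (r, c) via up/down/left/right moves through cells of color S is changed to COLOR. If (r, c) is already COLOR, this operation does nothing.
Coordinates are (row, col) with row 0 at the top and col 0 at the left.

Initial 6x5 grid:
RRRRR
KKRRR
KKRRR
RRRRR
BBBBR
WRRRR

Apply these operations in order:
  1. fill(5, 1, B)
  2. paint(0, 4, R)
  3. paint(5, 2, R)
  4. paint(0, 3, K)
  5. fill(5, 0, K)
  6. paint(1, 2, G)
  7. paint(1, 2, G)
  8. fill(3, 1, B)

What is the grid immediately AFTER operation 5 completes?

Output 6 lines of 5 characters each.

After op 1 fill(5,1,B) [21 cells changed]:
BBBBB
KKBBB
KKBBB
BBBBB
BBBBB
WBBBB
After op 2 paint(0,4,R):
BBBBR
KKBBB
KKBBB
BBBBB
BBBBB
WBBBB
After op 3 paint(5,2,R):
BBBBR
KKBBB
KKBBB
BBBBB
BBBBB
WBRBB
After op 4 paint(0,3,K):
BBBKR
KKBBB
KKBBB
BBBBB
BBBBB
WBRBB
After op 5 fill(5,0,K) [1 cells changed]:
BBBKR
KKBBB
KKBBB
BBBBB
BBBBB
KBRBB

Answer: BBBKR
KKBBB
KKBBB
BBBBB
BBBBB
KBRBB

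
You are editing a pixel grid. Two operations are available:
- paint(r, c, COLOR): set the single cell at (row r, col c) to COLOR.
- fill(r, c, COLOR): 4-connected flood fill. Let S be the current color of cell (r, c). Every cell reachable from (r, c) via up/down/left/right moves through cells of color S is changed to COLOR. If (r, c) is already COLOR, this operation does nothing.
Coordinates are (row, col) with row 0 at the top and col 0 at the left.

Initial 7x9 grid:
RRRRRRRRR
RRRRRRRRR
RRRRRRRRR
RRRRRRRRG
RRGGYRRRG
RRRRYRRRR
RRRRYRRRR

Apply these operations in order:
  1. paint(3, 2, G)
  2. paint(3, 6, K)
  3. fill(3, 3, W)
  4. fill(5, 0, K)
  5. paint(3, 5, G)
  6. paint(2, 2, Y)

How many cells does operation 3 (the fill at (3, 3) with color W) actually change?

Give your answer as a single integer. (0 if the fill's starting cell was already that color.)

After op 1 paint(3,2,G):
RRRRRRRRR
RRRRRRRRR
RRRRRRRRR
RRGRRRRRG
RRGGYRRRG
RRRRYRRRR
RRRRYRRRR
After op 2 paint(3,6,K):
RRRRRRRRR
RRRRRRRRR
RRRRRRRRR
RRGRRRKRG
RRGGYRRRG
RRRRYRRRR
RRRRYRRRR
After op 3 fill(3,3,W) [54 cells changed]:
WWWWWWWWW
WWWWWWWWW
WWWWWWWWW
WWGWWWKWG
WWGGYWWWG
WWWWYWWWW
WWWWYWWWW

Answer: 54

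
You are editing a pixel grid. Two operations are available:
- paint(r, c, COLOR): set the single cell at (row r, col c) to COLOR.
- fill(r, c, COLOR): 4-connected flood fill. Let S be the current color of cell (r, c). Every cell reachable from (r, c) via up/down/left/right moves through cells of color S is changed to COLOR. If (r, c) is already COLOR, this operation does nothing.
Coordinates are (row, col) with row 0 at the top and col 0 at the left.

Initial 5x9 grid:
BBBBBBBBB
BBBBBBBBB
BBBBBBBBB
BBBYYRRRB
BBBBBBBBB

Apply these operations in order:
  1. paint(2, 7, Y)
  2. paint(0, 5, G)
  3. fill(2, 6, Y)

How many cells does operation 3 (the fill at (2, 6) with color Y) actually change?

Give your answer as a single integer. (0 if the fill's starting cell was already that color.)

After op 1 paint(2,7,Y):
BBBBBBBBB
BBBBBBBBB
BBBBBBBYB
BBBYYRRRB
BBBBBBBBB
After op 2 paint(0,5,G):
BBBBBGBBB
BBBBBBBBB
BBBBBBBYB
BBBYYRRRB
BBBBBBBBB
After op 3 fill(2,6,Y) [38 cells changed]:
YYYYYGYYY
YYYYYYYYY
YYYYYYYYY
YYYYYRRRY
YYYYYYYYY

Answer: 38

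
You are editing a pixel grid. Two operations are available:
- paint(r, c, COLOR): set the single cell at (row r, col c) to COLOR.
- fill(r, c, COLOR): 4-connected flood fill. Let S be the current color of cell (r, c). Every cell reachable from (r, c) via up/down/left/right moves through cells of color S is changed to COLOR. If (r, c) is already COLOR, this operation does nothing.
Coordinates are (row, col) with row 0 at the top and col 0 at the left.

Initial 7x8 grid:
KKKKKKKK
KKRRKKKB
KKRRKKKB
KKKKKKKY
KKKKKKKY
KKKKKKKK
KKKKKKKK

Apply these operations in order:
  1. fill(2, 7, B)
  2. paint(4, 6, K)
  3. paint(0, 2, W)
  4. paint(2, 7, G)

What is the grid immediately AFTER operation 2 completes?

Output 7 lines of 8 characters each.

Answer: KKKKKKKK
KKRRKKKB
KKRRKKKB
KKKKKKKY
KKKKKKKY
KKKKKKKK
KKKKKKKK

Derivation:
After op 1 fill(2,7,B) [0 cells changed]:
KKKKKKKK
KKRRKKKB
KKRRKKKB
KKKKKKKY
KKKKKKKY
KKKKKKKK
KKKKKKKK
After op 2 paint(4,6,K):
KKKKKKKK
KKRRKKKB
KKRRKKKB
KKKKKKKY
KKKKKKKY
KKKKKKKK
KKKKKKKK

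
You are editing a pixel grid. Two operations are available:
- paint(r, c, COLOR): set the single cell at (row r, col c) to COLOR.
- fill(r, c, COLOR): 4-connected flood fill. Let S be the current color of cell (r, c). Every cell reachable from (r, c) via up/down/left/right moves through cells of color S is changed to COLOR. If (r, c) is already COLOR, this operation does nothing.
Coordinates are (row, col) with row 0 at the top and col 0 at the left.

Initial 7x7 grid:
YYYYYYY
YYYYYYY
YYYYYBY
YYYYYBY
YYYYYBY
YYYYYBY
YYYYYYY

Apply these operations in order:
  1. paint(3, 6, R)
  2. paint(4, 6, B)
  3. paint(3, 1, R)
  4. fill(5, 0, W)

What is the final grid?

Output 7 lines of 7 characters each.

Answer: WWWWWWW
WWWWWWW
WWWWWBW
WRWWWBR
WWWWWBB
WWWWWBW
WWWWWWW

Derivation:
After op 1 paint(3,6,R):
YYYYYYY
YYYYYYY
YYYYYBY
YYYYYBR
YYYYYBY
YYYYYBY
YYYYYYY
After op 2 paint(4,6,B):
YYYYYYY
YYYYYYY
YYYYYBY
YYYYYBR
YYYYYBB
YYYYYBY
YYYYYYY
After op 3 paint(3,1,R):
YYYYYYY
YYYYYYY
YYYYYBY
YRYYYBR
YYYYYBB
YYYYYBY
YYYYYYY
After op 4 fill(5,0,W) [42 cells changed]:
WWWWWWW
WWWWWWW
WWWWWBW
WRWWWBR
WWWWWBB
WWWWWBW
WWWWWWW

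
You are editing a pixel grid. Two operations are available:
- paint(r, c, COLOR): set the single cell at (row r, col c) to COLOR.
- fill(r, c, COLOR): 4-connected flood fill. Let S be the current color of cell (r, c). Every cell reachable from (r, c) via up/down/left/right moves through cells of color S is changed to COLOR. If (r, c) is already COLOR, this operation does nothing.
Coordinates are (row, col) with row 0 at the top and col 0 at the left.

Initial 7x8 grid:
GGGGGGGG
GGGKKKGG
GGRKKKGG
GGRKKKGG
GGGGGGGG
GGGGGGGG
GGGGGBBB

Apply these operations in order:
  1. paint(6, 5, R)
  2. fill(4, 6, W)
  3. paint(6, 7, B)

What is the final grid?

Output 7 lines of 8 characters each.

Answer: WWWWWWWW
WWWKKKWW
WWRKKKWW
WWRKKKWW
WWWWWWWW
WWWWWWWW
WWWWWRBB

Derivation:
After op 1 paint(6,5,R):
GGGGGGGG
GGGKKKGG
GGRKKKGG
GGRKKKGG
GGGGGGGG
GGGGGGGG
GGGGGRBB
After op 2 fill(4,6,W) [42 cells changed]:
WWWWWWWW
WWWKKKWW
WWRKKKWW
WWRKKKWW
WWWWWWWW
WWWWWWWW
WWWWWRBB
After op 3 paint(6,7,B):
WWWWWWWW
WWWKKKWW
WWRKKKWW
WWRKKKWW
WWWWWWWW
WWWWWWWW
WWWWWRBB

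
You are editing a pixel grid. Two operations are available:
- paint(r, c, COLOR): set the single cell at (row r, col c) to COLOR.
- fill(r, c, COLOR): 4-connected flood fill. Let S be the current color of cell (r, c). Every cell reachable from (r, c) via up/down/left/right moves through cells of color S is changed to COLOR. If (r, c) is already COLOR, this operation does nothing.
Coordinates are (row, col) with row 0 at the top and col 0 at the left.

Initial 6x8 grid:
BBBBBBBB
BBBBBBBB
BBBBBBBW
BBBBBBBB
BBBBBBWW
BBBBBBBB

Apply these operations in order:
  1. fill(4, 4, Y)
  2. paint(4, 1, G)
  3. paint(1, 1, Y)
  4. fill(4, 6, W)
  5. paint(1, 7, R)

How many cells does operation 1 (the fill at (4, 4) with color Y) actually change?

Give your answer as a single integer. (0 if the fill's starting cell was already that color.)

Answer: 45

Derivation:
After op 1 fill(4,4,Y) [45 cells changed]:
YYYYYYYY
YYYYYYYY
YYYYYYYW
YYYYYYYY
YYYYYYWW
YYYYYYYY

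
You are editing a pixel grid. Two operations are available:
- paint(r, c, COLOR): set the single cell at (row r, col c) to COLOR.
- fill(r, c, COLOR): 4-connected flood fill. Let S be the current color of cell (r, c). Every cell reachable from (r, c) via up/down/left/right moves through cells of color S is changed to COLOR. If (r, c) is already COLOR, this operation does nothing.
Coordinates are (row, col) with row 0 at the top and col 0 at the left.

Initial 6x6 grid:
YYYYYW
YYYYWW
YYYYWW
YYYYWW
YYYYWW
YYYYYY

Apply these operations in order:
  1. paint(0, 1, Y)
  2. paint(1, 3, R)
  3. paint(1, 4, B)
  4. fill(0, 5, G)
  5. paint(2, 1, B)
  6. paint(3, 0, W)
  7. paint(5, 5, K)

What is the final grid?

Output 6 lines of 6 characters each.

Answer: YYYYYG
YYYRBG
YBYYGG
WYYYGG
YYYYGG
YYYYYK

Derivation:
After op 1 paint(0,1,Y):
YYYYYW
YYYYWW
YYYYWW
YYYYWW
YYYYWW
YYYYYY
After op 2 paint(1,3,R):
YYYYYW
YYYRWW
YYYYWW
YYYYWW
YYYYWW
YYYYYY
After op 3 paint(1,4,B):
YYYYYW
YYYRBW
YYYYWW
YYYYWW
YYYYWW
YYYYYY
After op 4 fill(0,5,G) [8 cells changed]:
YYYYYG
YYYRBG
YYYYGG
YYYYGG
YYYYGG
YYYYYY
After op 5 paint(2,1,B):
YYYYYG
YYYRBG
YBYYGG
YYYYGG
YYYYGG
YYYYYY
After op 6 paint(3,0,W):
YYYYYG
YYYRBG
YBYYGG
WYYYGG
YYYYGG
YYYYYY
After op 7 paint(5,5,K):
YYYYYG
YYYRBG
YBYYGG
WYYYGG
YYYYGG
YYYYYK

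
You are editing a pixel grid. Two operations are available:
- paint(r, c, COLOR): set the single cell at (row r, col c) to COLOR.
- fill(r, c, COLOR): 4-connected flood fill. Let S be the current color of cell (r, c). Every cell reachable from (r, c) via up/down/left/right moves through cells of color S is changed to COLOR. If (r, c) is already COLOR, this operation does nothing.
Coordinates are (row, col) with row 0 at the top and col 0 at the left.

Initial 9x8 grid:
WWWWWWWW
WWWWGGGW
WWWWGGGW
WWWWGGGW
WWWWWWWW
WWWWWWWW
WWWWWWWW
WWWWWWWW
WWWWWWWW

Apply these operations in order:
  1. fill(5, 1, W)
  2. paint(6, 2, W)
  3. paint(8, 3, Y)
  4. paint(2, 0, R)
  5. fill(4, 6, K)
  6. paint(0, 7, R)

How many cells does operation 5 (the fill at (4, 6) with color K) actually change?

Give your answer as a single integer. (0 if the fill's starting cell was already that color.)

Answer: 61

Derivation:
After op 1 fill(5,1,W) [0 cells changed]:
WWWWWWWW
WWWWGGGW
WWWWGGGW
WWWWGGGW
WWWWWWWW
WWWWWWWW
WWWWWWWW
WWWWWWWW
WWWWWWWW
After op 2 paint(6,2,W):
WWWWWWWW
WWWWGGGW
WWWWGGGW
WWWWGGGW
WWWWWWWW
WWWWWWWW
WWWWWWWW
WWWWWWWW
WWWWWWWW
After op 3 paint(8,3,Y):
WWWWWWWW
WWWWGGGW
WWWWGGGW
WWWWGGGW
WWWWWWWW
WWWWWWWW
WWWWWWWW
WWWWWWWW
WWWYWWWW
After op 4 paint(2,0,R):
WWWWWWWW
WWWWGGGW
RWWWGGGW
WWWWGGGW
WWWWWWWW
WWWWWWWW
WWWWWWWW
WWWWWWWW
WWWYWWWW
After op 5 fill(4,6,K) [61 cells changed]:
KKKKKKKK
KKKKGGGK
RKKKGGGK
KKKKGGGK
KKKKKKKK
KKKKKKKK
KKKKKKKK
KKKKKKKK
KKKYKKKK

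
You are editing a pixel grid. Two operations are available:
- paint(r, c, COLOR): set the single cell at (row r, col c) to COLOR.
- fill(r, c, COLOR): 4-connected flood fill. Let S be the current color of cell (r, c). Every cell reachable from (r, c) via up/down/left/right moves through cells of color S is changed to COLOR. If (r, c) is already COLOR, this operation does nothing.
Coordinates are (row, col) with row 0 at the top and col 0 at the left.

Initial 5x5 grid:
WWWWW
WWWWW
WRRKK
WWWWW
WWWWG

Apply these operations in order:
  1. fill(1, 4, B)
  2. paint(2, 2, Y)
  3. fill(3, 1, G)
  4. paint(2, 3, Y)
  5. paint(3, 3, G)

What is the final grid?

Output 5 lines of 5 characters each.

After op 1 fill(1,4,B) [20 cells changed]:
BBBBB
BBBBB
BRRKK
BBBBB
BBBBG
After op 2 paint(2,2,Y):
BBBBB
BBBBB
BRYKK
BBBBB
BBBBG
After op 3 fill(3,1,G) [20 cells changed]:
GGGGG
GGGGG
GRYKK
GGGGG
GGGGG
After op 4 paint(2,3,Y):
GGGGG
GGGGG
GRYYK
GGGGG
GGGGG
After op 5 paint(3,3,G):
GGGGG
GGGGG
GRYYK
GGGGG
GGGGG

Answer: GGGGG
GGGGG
GRYYK
GGGGG
GGGGG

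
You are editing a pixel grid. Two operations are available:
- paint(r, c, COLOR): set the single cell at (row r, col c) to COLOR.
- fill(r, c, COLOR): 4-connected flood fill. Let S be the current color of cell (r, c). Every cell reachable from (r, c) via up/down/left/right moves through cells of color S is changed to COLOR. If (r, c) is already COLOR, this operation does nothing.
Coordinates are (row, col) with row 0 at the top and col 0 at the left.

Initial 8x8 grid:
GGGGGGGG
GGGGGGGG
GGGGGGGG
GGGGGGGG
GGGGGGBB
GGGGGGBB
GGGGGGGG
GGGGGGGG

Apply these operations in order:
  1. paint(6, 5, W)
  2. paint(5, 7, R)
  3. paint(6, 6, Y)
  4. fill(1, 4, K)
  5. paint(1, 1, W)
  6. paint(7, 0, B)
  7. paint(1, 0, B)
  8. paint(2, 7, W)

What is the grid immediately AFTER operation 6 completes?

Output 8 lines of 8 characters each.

Answer: KKKKKKKK
KWKKKKKK
KKKKKKKK
KKKKKKKK
KKKKKKBB
KKKKKKBR
KKKKKWYK
BKKKKKKK

Derivation:
After op 1 paint(6,5,W):
GGGGGGGG
GGGGGGGG
GGGGGGGG
GGGGGGGG
GGGGGGBB
GGGGGGBB
GGGGGWGG
GGGGGGGG
After op 2 paint(5,7,R):
GGGGGGGG
GGGGGGGG
GGGGGGGG
GGGGGGGG
GGGGGGBB
GGGGGGBR
GGGGGWGG
GGGGGGGG
After op 3 paint(6,6,Y):
GGGGGGGG
GGGGGGGG
GGGGGGGG
GGGGGGGG
GGGGGGBB
GGGGGGBR
GGGGGWYG
GGGGGGGG
After op 4 fill(1,4,K) [58 cells changed]:
KKKKKKKK
KKKKKKKK
KKKKKKKK
KKKKKKKK
KKKKKKBB
KKKKKKBR
KKKKKWYK
KKKKKKKK
After op 5 paint(1,1,W):
KKKKKKKK
KWKKKKKK
KKKKKKKK
KKKKKKKK
KKKKKKBB
KKKKKKBR
KKKKKWYK
KKKKKKKK
After op 6 paint(7,0,B):
KKKKKKKK
KWKKKKKK
KKKKKKKK
KKKKKKKK
KKKKKKBB
KKKKKKBR
KKKKKWYK
BKKKKKKK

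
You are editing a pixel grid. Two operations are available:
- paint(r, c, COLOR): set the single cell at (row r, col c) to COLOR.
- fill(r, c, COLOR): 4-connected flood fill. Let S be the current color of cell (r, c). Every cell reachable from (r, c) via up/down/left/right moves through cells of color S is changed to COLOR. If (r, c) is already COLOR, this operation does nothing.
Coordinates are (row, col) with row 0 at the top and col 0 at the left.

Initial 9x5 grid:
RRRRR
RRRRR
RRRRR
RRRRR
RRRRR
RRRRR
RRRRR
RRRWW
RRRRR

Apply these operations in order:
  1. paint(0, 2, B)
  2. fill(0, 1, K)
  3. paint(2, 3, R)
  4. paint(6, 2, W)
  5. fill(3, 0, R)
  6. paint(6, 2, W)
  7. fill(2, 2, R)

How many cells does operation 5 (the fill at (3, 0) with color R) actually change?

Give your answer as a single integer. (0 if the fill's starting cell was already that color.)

Answer: 40

Derivation:
After op 1 paint(0,2,B):
RRBRR
RRRRR
RRRRR
RRRRR
RRRRR
RRRRR
RRRRR
RRRWW
RRRRR
After op 2 fill(0,1,K) [42 cells changed]:
KKBKK
KKKKK
KKKKK
KKKKK
KKKKK
KKKKK
KKKKK
KKKWW
KKKKK
After op 3 paint(2,3,R):
KKBKK
KKKKK
KKKRK
KKKKK
KKKKK
KKKKK
KKKKK
KKKWW
KKKKK
After op 4 paint(6,2,W):
KKBKK
KKKKK
KKKRK
KKKKK
KKKKK
KKKKK
KKWKK
KKKWW
KKKKK
After op 5 fill(3,0,R) [40 cells changed]:
RRBRR
RRRRR
RRRRR
RRRRR
RRRRR
RRRRR
RRWRR
RRRWW
RRRRR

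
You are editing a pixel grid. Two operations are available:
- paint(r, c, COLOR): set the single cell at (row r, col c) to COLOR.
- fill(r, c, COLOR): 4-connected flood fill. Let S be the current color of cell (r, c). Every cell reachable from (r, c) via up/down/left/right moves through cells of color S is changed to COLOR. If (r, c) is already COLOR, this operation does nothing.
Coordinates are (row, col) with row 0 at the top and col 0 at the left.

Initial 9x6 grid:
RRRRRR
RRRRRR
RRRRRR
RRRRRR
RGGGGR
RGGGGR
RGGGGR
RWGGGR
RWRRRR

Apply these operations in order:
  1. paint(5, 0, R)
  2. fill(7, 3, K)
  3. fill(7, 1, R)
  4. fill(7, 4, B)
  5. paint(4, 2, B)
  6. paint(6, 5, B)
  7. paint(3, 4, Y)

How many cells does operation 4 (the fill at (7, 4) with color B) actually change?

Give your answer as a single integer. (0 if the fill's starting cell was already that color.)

After op 1 paint(5,0,R):
RRRRRR
RRRRRR
RRRRRR
RRRRRR
RGGGGR
RGGGGR
RGGGGR
RWGGGR
RWRRRR
After op 2 fill(7,3,K) [15 cells changed]:
RRRRRR
RRRRRR
RRRRRR
RRRRRR
RKKKKR
RKKKKR
RKKKKR
RWKKKR
RWRRRR
After op 3 fill(7,1,R) [2 cells changed]:
RRRRRR
RRRRRR
RRRRRR
RRRRRR
RKKKKR
RKKKKR
RKKKKR
RRKKKR
RRRRRR
After op 4 fill(7,4,B) [15 cells changed]:
RRRRRR
RRRRRR
RRRRRR
RRRRRR
RBBBBR
RBBBBR
RBBBBR
RRBBBR
RRRRRR

Answer: 15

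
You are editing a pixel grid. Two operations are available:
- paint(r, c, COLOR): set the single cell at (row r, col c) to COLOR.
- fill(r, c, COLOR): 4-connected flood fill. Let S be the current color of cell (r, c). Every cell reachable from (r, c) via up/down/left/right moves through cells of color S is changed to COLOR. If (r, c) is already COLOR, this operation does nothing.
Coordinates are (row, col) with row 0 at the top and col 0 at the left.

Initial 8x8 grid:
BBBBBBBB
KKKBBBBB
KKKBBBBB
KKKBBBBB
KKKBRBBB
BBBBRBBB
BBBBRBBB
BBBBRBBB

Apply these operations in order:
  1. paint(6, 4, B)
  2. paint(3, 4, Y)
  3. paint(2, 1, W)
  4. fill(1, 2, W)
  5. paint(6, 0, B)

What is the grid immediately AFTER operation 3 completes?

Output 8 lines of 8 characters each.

Answer: BBBBBBBB
KKKBBBBB
KWKBBBBB
KKKBYBBB
KKKBRBBB
BBBBRBBB
BBBBBBBB
BBBBRBBB

Derivation:
After op 1 paint(6,4,B):
BBBBBBBB
KKKBBBBB
KKKBBBBB
KKKBBBBB
KKKBRBBB
BBBBRBBB
BBBBBBBB
BBBBRBBB
After op 2 paint(3,4,Y):
BBBBBBBB
KKKBBBBB
KKKBBBBB
KKKBYBBB
KKKBRBBB
BBBBRBBB
BBBBBBBB
BBBBRBBB
After op 3 paint(2,1,W):
BBBBBBBB
KKKBBBBB
KWKBBBBB
KKKBYBBB
KKKBRBBB
BBBBRBBB
BBBBBBBB
BBBBRBBB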